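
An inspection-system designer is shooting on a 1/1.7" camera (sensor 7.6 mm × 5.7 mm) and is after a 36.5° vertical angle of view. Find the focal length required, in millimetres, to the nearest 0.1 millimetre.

From α = 2·arctan(h/2f) we get f = h / (2·tan(α/2)).
With h = 5.7 mm and α/2 = 18.25°, tan(α/2) ≈ 0.32975, so f ≈ 5.7 / 0.65950 ≈ 8.6429 mm.

8.6 mm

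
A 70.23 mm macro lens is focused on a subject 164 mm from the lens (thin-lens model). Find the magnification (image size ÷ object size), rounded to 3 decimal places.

0.749×

Thin lens: 1/f = 1/dₒ + 1/dᵢ → 1/dᵢ = 1/70.23 − 1/164 = 0.0081414 mm⁻¹, so dᵢ ≈ 122.8295 mm.
Magnification m = dᵢ/dₒ = 122.8295/164 ≈ 0.74896.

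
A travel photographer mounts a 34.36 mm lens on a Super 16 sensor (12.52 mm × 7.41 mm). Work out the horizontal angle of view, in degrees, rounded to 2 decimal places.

Angle of view α = 2·arctan(w/2f) with w = 12.52 mm and f = 34.36 mm.
w/2f = 0.18219; arctan(0.18219) ≈ 10.3254°, so α ≈ 20.6508°.

20.65°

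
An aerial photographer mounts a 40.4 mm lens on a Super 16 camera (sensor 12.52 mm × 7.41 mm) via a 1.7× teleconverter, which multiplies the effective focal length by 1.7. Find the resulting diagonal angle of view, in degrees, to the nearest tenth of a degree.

12.1°

Effective focal length f = 40.4 × 1.7 = 68.68 mm.
Sensor diagonal = √(12.52² + 7.41²) = √211.6585 ≈ 14.5485 mm.
α = 2·arctan(14.548 / (2 × 68.68)) = 2·arctan(0.10592) ≈ 12.0919°.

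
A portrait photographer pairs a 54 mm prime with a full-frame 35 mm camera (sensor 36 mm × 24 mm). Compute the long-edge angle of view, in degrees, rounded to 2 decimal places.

Angle of view α = 2·arctan(w/2f) with w = 36 mm and f = 54 mm.
w/2f = 0.33333; arctan(0.33333) ≈ 18.4349°, so α ≈ 36.8699°.

36.87°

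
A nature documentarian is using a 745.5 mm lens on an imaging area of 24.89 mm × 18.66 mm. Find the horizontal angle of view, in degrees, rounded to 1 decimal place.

1.9°

Angle of view α = 2·arctan(w/2f) with w = 24.89 mm and f = 745.5 mm.
w/2f = 0.01669; arctan(0.01669) ≈ 0.9564°, so α ≈ 1.9128°.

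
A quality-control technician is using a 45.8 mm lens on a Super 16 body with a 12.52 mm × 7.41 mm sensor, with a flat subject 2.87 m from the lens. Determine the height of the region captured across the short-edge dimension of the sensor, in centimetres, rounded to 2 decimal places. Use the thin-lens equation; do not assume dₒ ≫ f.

45.69 cm

dₒ: 2.87 m = 2870 mm.
Similar triangles through the lens centre give W/dₒ = h/dᵢ; with 1/f = 1/dₒ + 1/dᵢ this gives W = h·(dₒ − f)/f.
W = 7.41 mm × (2870 − 45.8) / 45.8 = 7.41 × 61.6638 ≈ 456.928 mm = 45.6928 cm.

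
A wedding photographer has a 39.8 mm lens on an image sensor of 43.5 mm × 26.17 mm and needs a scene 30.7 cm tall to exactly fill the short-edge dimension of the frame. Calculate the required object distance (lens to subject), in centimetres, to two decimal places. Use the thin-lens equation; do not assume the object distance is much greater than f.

50.67 cm

W: 30.7 cm = 307 mm.
Magnification m = h/W = dᵢ/dₒ; combined with 1/f = 1/dₒ + 1/dᵢ this gives dₒ = f·(1 + W/h).
dₒ = 39.8 mm × (1 + 307/26.17) = 39.8 × 12.7310 ≈ 506.693 mm = 50.6693 cm.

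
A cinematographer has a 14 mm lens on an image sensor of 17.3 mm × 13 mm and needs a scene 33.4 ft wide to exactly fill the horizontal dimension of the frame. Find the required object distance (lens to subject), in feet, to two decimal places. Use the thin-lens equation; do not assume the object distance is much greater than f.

27.07 ft

W: 33.4 ft × 304.8 mm/ft = 10180.32 mm.
Magnification m = w/W = dᵢ/dₒ; combined with 1/f = 1/dₒ + 1/dᵢ this gives dₒ = f·(1 + W/w).
dₒ = 14 mm × (1 + 10180.3/17.3) = 14 × 589.4578 ≈ 8252.409 mm = 8252.409/304.8 ft = 27.0748 ft.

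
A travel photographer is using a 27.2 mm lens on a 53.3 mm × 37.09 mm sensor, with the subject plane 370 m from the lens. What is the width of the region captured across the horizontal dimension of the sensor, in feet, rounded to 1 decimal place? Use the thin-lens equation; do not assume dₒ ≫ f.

dₒ: 370 m = 370000 mm.
Similar triangles through the lens centre give W/dₒ = w/dᵢ; with 1/f = 1/dₒ + 1/dᵢ this gives W = w·(dₒ − f)/f.
W = 53.3 mm × (370000 − 27.2) / 27.2 = 53.3 × 13601.9412 ≈ 724983.465 mm = 724983.465/304.8 ft = 2378.55 ft.

2378.6 ft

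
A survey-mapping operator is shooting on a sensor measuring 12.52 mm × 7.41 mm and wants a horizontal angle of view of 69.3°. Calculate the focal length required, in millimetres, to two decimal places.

9.06 mm

From α = 2·arctan(w/2f) we get f = w / (2·tan(α/2)).
With w = 12.52 mm and α/2 = 34.65°, tan(α/2) ≈ 0.69114, so f ≈ 12.52 / 1.38229 ≈ 9.0575 mm.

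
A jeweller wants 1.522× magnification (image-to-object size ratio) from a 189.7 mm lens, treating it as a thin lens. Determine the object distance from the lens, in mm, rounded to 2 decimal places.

With m = dᵢ/dₒ and 1/f = 1/dₒ + 1/dᵢ, substituting dᵢ = m·dₒ gives 1/f = (1 + 1/m)/dₒ, hence dₒ = f·(1 + 1/m).
dₒ = 189.7 × (1 + 1/1.522) = 189.7 × 1.65703 ≈ 314.339 mm.

314.34 mm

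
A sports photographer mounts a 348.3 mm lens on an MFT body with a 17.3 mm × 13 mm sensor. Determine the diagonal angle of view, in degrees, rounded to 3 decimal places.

3.559°

Sensor diagonal = √(17.3² + 13²) = √468.2900 ≈ 21.6400 mm.
Angle of view α = 2·arctan(d/2f) with d = 21.6400 mm and f = 348.3 mm.
d/2f = 0.03107; arctan(0.03107) ≈ 1.7793°, so α ≈ 3.5587°.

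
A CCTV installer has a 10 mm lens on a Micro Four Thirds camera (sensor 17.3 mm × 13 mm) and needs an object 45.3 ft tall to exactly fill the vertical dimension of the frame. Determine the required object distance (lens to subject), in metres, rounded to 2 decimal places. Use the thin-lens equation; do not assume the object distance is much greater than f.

10.63 m

W: 45.3 ft × 304.8 mm/ft = 13807.44 mm.
Magnification m = h/W = dᵢ/dₒ; combined with 1/f = 1/dₒ + 1/dᵢ this gives dₒ = f·(1 + W/h).
dₒ = 10 mm × (1 + 13807.4/13) = 10 × 1063.1107 ≈ 10631.107 mm = 10.6311 m.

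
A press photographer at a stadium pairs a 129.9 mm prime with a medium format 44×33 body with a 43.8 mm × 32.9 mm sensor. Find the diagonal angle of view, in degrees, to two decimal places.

23.81°

Sensor diagonal = √(43.8² + 32.9²) = √3000.8500 ≈ 54.7800 mm.
Angle of view α = 2·arctan(d/2f) with d = 54.7800 mm and f = 129.9 mm.
d/2f = 0.21085; arctan(0.21085) ≈ 11.9067°, so α ≈ 23.8133°.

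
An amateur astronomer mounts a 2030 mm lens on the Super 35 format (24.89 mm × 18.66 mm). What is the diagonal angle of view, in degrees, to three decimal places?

0.878°

Sensor diagonal = √(24.89² + 18.66²) = √967.7077 ≈ 31.1080 mm.
Angle of view α = 2·arctan(d/2f) with d = 31.1080 mm and f = 2030 mm.
d/2f = 0.00766; arctan(0.00766) ≈ 0.4390°, so α ≈ 0.8780°.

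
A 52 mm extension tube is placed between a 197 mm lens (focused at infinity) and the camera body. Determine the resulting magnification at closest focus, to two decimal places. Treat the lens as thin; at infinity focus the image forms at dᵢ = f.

The tube moves the image plane from f to f + e, so dᵢ = 197 + 52 = 249 mm. Focus is achieved when 1/f = 1/dₒ + 1/dᵢ, giving dₒ = 1/(1/f − 1/(f+e)).
Magnification m = dᵢ/dₒ = (f+e)·(1/f − 1/(f+e)) = e/f = 52/197 ≈ 0.2640.

0.26×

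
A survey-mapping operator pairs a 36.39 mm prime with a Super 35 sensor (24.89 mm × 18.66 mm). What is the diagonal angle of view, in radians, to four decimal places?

0.8078 rad

Sensor diagonal = √(24.89² + 18.66²) = √967.7077 ≈ 31.1080 mm.
Angle of view α = 2·arctan(d/2f) with d = 31.1080 mm and f = 36.39 mm.
d/2f = 0.42743; arctan(0.42743) ≈ 0.4039 rad, so α ≈ 0.8078 rad.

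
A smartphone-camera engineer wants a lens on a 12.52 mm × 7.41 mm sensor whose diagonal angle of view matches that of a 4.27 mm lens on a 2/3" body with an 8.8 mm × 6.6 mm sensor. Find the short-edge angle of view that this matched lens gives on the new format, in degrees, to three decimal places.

66.534°

Sensor diagonal = √(8.8² + 6.6²) = √121.0000 ≈ 11.0000 mm.
Sensor diagonal = √(12.52² + 7.41²) = √211.6585 ≈ 14.5485 mm.
Equal diagonal AOV ⇒ f₂ = f₁ · 14.5485/11.0000 = 4.27 × 1.32259 ≈ 5.6475 mm.
Short-edge AOV on the new format = 2·arctan(7.41 / (2 × 5.6475)) = 2·arctan(0.65605) ≈ 66.5335°.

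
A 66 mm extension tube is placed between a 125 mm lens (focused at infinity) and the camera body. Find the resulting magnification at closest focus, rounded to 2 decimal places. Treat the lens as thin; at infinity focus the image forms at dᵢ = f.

The tube moves the image plane from f to f + e, so dᵢ = 125 + 66 = 191 mm. Focus is achieved when 1/f = 1/dₒ + 1/dᵢ, giving dₒ = 1/(1/f − 1/(f+e)).
Magnification m = dᵢ/dₒ = (f+e)·(1/f − 1/(f+e)) = e/f = 66/125 ≈ 0.5280.

0.53×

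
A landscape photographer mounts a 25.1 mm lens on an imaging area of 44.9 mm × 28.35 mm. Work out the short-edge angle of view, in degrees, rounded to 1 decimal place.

Angle of view α = 2·arctan(h/2f) with h = 28.35 mm and f = 25.1 mm.
h/2f = 0.56474; arctan(0.56474) ≈ 29.4552°, so α ≈ 58.9104°.

58.9°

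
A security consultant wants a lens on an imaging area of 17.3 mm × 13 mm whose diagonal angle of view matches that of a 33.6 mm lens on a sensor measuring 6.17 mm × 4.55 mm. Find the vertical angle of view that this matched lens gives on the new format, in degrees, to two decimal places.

7.84°

Sensor diagonal = √(6.17² + 4.55²) = √58.7714 ≈ 7.6663 mm.
Sensor diagonal = √(17.3² + 13²) = √468.2900 ≈ 21.6400 mm.
Equal diagonal AOV ⇒ f₂ = f₁ · 21.6400/7.6663 = 33.6 × 2.82276 ≈ 94.8448 mm.
Vertical AOV on the new format = 2·arctan(13 / (2 × 94.8448)) = 2·arctan(0.06853) ≈ 7.8410°.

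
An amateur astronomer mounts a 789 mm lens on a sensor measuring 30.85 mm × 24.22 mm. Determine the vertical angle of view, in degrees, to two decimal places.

Angle of view α = 2·arctan(h/2f) with h = 24.22 mm and f = 789 mm.
h/2f = 0.01535; arctan(0.01535) ≈ 0.8793°, so α ≈ 1.7587°.

1.76°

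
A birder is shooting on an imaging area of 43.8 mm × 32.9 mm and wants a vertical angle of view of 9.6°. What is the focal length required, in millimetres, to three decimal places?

From α = 2·arctan(h/2f) we get f = h / (2·tan(α/2)).
With h = 32.9 mm and α/2 = 4.8°, tan(α/2) ≈ 0.08397, so f ≈ 32.9 / 0.16794 ≈ 195.8978 mm.

195.898 mm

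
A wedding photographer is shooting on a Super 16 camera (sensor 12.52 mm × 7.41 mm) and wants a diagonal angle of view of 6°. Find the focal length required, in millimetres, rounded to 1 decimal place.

Sensor diagonal = √(12.52² + 7.41²) = √211.6585 ≈ 14.5485 mm.
From α = 2·arctan(d/2f) we get f = d / (2·tan(α/2)).
With d = 14.5485 mm and α/2 = 3°, tan(α/2) ≈ 0.05241, so f ≈ 14.5485 / 0.10482 ≈ 138.8008 mm.

138.8 mm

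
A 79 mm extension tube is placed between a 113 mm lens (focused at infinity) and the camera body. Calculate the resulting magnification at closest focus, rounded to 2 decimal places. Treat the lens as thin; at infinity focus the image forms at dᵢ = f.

0.70×

The tube moves the image plane from f to f + e, so dᵢ = 113 + 79 = 192 mm. Focus is achieved when 1/f = 1/dₒ + 1/dᵢ, giving dₒ = 1/(1/f − 1/(f+e)).
Magnification m = dᵢ/dₒ = (f+e)·(1/f − 1/(f+e)) = e/f = 79/113 ≈ 0.6991.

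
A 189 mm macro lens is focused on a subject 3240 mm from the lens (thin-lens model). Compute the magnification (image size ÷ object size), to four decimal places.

Thin lens: 1/f = 1/dₒ + 1/dᵢ → 1/dᵢ = 1/189 − 1/3240 = 0.0049824 mm⁻¹, so dᵢ ≈ 200.7080 mm.
Magnification m = dᵢ/dₒ = 200.7080/3240 ≈ 0.06195.

0.0619×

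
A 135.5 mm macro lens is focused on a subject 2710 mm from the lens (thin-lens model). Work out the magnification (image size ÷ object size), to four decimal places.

0.0526×

Thin lens: 1/f = 1/dₒ + 1/dᵢ → 1/dᵢ = 1/135.5 − 1/2710 = 0.0070111 mm⁻¹, so dᵢ ≈ 142.6316 mm.
Magnification m = dᵢ/dₒ = 142.6316/2710 ≈ 0.05263.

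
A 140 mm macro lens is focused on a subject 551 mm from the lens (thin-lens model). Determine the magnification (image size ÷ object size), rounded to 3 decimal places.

0.341×

Thin lens: 1/f = 1/dₒ + 1/dᵢ → 1/dᵢ = 1/140 − 1/551 = 0.0053280 mm⁻¹, so dᵢ ≈ 187.6886 mm.
Magnification m = dᵢ/dₒ = 187.6886/551 ≈ 0.34063.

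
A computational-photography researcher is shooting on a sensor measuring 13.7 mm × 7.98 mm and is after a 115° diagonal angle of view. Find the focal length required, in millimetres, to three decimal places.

Sensor diagonal = √(13.7² + 7.98²) = √251.3704 ≈ 15.8547 mm.
From α = 2·arctan(d/2f) we get f = d / (2·tan(α/2)).
With d = 15.8547 mm and α/2 = 57.5°, tan(α/2) ≈ 1.56969, so f ≈ 15.8547 / 3.13937 ≈ 5.0503 mm.

5.050 mm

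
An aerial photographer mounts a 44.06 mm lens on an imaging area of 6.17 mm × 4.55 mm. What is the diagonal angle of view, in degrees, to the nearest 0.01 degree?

9.94°

Sensor diagonal = √(6.17² + 4.55²) = √58.7714 ≈ 7.6663 mm.
Angle of view α = 2·arctan(d/2f) with d = 7.6663 mm and f = 44.06 mm.
d/2f = 0.08700; arctan(0.08700) ≈ 4.9721°, so α ≈ 9.9442°.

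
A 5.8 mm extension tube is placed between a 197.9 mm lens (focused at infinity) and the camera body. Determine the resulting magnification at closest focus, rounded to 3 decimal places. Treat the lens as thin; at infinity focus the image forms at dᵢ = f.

0.029×

The tube moves the image plane from f to f + e, so dᵢ = 197.9 + 5.8 = 203.7 mm. Focus is achieved when 1/f = 1/dₒ + 1/dᵢ, giving dₒ = 1/(1/f − 1/(f+e)).
Magnification m = dᵢ/dₒ = (f+e)·(1/f − 1/(f+e)) = e/f = 5.8/197.9 ≈ 0.0293.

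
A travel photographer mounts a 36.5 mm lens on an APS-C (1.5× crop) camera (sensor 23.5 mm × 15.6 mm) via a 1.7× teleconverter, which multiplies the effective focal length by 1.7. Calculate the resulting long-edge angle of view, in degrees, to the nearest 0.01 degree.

21.45°

Effective focal length f = 36.5 × 1.7 = 62.05 mm.
α = 2·arctan(23.5 / (2 × 62.05)) = 2·arctan(0.18936) ≈ 21.4455°.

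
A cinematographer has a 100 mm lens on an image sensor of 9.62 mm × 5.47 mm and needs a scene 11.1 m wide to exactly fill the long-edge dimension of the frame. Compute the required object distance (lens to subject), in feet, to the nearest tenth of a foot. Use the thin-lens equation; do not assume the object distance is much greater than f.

378.9 ft

W: 11.1 m = 11100 mm.
Magnification m = w/W = dᵢ/dₒ; combined with 1/f = 1/dₒ + 1/dᵢ this gives dₒ = f·(1 + W/w).
dₒ = 100 mm × (1 + 11100/9.62) = 100 × 1154.8462 ≈ 115484.615 mm = 115484.615/304.8 ft = 378.887 ft.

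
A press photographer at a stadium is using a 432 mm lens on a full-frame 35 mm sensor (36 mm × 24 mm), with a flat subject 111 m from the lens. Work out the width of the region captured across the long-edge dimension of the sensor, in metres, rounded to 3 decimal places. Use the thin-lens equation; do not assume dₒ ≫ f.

9.214 m

dₒ: 111 m = 111000 mm.
Similar triangles through the lens centre give W/dₒ = w/dᵢ; with 1/f = 1/dₒ + 1/dᵢ this gives W = w·(dₒ − f)/f.
W = 36 mm × (111000 − 432) / 432 = 36 × 255.9444 ≈ 9214.000 mm = 9.214 m.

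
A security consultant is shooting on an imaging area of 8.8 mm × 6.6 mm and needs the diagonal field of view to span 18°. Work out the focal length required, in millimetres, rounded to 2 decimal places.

Sensor diagonal = √(8.8² + 6.6²) = √121.0000 ≈ 11.0000 mm.
From α = 2·arctan(d/2f) we get f = d / (2·tan(α/2)).
With d = 11.0000 mm and α/2 = 9°, tan(α/2) ≈ 0.15838, so f ≈ 11.0000 / 0.31677 ≈ 34.7256 mm.

34.73 mm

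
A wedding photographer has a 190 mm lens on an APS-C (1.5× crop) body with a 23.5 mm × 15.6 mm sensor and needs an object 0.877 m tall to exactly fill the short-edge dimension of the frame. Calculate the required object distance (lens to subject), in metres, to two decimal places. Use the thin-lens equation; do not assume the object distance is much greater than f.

W: 0.877 m = 877 mm.
Magnification m = h/W = dᵢ/dₒ; combined with 1/f = 1/dₒ + 1/dᵢ this gives dₒ = f·(1 + W/h).
dₒ = 190 mm × (1 + 877/15.6) = 190 × 57.2179 ≈ 10871.410 mm = 10.8714 m.

10.87 m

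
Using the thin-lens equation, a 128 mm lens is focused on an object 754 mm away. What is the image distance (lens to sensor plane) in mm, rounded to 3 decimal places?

1/dᵢ = 1/f − 1/dₒ = 1/128 − 1/754 = 0.0064862 mm⁻¹.
dᵢ = 1/0.0064862 ≈ 154.1725 mm.

154.173 mm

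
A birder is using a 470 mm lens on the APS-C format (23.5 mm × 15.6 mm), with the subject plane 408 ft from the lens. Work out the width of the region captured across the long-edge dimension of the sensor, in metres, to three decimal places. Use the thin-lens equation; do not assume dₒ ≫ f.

6.194 m

dₒ: 408 ft × 304.8 mm/ft = 124358.40 mm.
Similar triangles through the lens centre give W/dₒ = w/dᵢ; with 1/f = 1/dₒ + 1/dᵢ this gives W = w·(dₒ − f)/f.
W = 23.5 mm × (124358 − 470) / 470 = 23.5 × 263.5923 ≈ 6194.420 mm = 6.19442 m.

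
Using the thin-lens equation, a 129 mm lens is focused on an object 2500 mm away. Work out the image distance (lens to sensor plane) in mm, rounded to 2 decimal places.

136.02 mm

1/dᵢ = 1/f − 1/dₒ = 1/129 − 1/2500 = 0.0073519 mm⁻¹.
dᵢ = 1/0.0073519 ≈ 136.0186 mm.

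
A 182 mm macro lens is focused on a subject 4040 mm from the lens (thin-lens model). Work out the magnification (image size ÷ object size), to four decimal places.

0.0472×

Thin lens: 1/f = 1/dₒ + 1/dᵢ → 1/dᵢ = 1/182 − 1/4040 = 0.0052470 mm⁻¹, so dᵢ ≈ 190.5858 mm.
Magnification m = dᵢ/dₒ = 190.5858/4040 ≈ 0.04717.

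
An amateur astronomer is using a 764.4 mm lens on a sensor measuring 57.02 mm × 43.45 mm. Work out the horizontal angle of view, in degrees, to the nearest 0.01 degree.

4.27°

Angle of view α = 2·arctan(w/2f) with w = 57.02 mm and f = 764.4 mm.
w/2f = 0.03730; arctan(0.03730) ≈ 2.1360°, so α ≈ 4.2720°.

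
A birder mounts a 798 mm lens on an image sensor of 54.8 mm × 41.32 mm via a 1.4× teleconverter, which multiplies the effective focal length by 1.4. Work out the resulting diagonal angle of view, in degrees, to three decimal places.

Effective focal length f = 798 × 1.4 = 1117.2 mm.
Sensor diagonal = √(54.8² + 41.32²) = √4710.3824 ≈ 68.6322 mm.
α = 2·arctan(68.632 / (2 × 1117.2)) = 2·arctan(0.03072) ≈ 3.5187°.

3.519°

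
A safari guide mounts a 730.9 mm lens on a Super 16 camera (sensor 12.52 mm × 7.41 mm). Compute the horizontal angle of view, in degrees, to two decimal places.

Angle of view α = 2·arctan(w/2f) with w = 12.52 mm and f = 730.9 mm.
w/2f = 0.00856; arctan(0.00856) ≈ 0.4907°, so α ≈ 0.9814°.

0.98°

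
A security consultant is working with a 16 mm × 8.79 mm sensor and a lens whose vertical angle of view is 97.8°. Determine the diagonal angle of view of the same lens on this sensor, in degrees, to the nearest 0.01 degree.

134.43°

From the vertical AOV: f = 8.79 / (2·tan(48.9°)) = 8.79 / 2.29264 ≈ 3.8340 mm.
Sensor diagonal = √(16² + 8.79²) = √333.2641 ≈ 18.2555 mm.
Diagonal AOV = 2·arctan(18.2555 / (2 × 3.8340)) = 2·arctan(2.38074) ≈ 134.4315°.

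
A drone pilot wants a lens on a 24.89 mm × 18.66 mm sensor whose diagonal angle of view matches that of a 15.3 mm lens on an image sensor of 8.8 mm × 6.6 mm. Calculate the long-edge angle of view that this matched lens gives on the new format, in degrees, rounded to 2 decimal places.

Sensor diagonal = √(8.8² + 6.6²) = √121.0000 ≈ 11.0000 mm.
Sensor diagonal = √(24.89² + 18.66²) = √967.7077 ≈ 31.1080 mm.
Equal diagonal AOV ⇒ f₂ = f₁ · 31.1080/11.0000 = 15.3 × 2.82800 ≈ 43.2684 mm.
Long-edge AOV on the new format = 2·arctan(24.89 / (2 × 43.2684)) = 2·arctan(0.28762) ≈ 32.0929°.

32.09°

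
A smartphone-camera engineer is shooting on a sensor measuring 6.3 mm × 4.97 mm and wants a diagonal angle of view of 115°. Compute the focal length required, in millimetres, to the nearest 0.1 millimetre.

Sensor diagonal = √(6.3² + 4.97²) = √64.3909 ≈ 8.0244 mm.
From α = 2·arctan(d/2f) we get f = d / (2·tan(α/2)).
With d = 8.0244 mm and α/2 = 57.5°, tan(α/2) ≈ 1.56969, so f ≈ 8.0244 / 3.13937 ≈ 2.5561 mm.

2.6 mm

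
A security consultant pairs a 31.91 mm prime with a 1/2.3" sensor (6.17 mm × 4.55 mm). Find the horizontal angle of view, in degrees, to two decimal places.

Angle of view α = 2·arctan(w/2f) with w = 6.17 mm and f = 31.91 mm.
w/2f = 0.09668; arctan(0.09668) ≈ 5.5221°, so α ≈ 11.0442°.

11.04°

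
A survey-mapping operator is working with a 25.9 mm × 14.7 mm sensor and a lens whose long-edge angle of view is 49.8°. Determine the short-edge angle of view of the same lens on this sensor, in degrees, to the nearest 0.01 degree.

29.52°

From the long-edge AOV: f = 25.9 / (2·tan(24.9°)) = 25.9 / 0.92837 ≈ 27.8984 mm.
Short-edge AOV = 2·arctan(14.7 / (2 × 27.8984)) = 2·arctan(0.26346) ≈ 29.5191°.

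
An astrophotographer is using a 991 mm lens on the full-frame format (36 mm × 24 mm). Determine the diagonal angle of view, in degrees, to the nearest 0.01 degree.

Sensor diagonal = √(36² + 24²) = √1872.0000 ≈ 43.2666 mm.
Angle of view α = 2·arctan(d/2f) with d = 43.2666 mm and f = 991 mm.
d/2f = 0.02183; arctan(0.02183) ≈ 1.2506°, so α ≈ 2.5011°.

2.50°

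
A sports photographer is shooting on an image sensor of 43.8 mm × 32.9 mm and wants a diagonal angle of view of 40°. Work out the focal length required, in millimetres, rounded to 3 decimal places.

75.253 mm

Sensor diagonal = √(43.8² + 32.9²) = √3000.8500 ≈ 54.7800 mm.
From α = 2·arctan(d/2f) we get f = d / (2·tan(α/2)).
With d = 54.7800 mm and α/2 = 20°, tan(α/2) ≈ 0.36397, so f ≈ 54.7800 / 0.72794 ≈ 75.2534 mm.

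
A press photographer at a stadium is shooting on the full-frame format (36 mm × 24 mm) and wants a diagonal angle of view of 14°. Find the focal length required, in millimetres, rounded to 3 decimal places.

Sensor diagonal = √(36² + 24²) = √1872.0000 ≈ 43.2666 mm.
From α = 2·arctan(d/2f) we get f = d / (2·tan(α/2)).
With d = 43.2666 mm and α/2 = 7°, tan(α/2) ≈ 0.12278, so f ≈ 43.2666 / 0.24557 ≈ 176.1892 mm.

176.189 mm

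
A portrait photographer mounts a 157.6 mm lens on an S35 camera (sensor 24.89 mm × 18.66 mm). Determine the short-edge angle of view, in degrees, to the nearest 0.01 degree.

Angle of view α = 2·arctan(h/2f) with h = 18.66 mm and f = 157.6 mm.
h/2f = 0.05920; arctan(0.05920) ≈ 3.3880°, so α ≈ 6.7760°.

6.78°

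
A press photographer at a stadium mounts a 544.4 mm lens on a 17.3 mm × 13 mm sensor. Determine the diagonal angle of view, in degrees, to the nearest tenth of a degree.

Sensor diagonal = √(17.3² + 13²) = √468.2900 ≈ 21.6400 mm.
Angle of view α = 2·arctan(d/2f) with d = 21.6400 mm and f = 544.4 mm.
d/2f = 0.01988; arctan(0.01988) ≈ 1.1386°, so α ≈ 2.2772°.

2.3°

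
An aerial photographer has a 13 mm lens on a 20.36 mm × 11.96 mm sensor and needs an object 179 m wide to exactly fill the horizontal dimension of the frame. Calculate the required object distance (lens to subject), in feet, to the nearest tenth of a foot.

375.0 ft

W: 179 m = 179000 mm.
Magnification m = w/W = dᵢ/dₒ; combined with 1/f = 1/dₒ + 1/dᵢ this gives dₒ = f·(1 + W/w).
dₒ = 13 mm × (1 + 179000/20.36) = 13 × 8792.7485 ≈ 114305.731 mm = 114305.731/304.8 ft = 375.019 ft.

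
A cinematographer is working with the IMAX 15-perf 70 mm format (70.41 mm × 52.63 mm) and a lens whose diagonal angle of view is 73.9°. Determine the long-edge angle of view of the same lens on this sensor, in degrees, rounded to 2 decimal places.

62.14°

Sensor diagonal = √(70.41² + 52.63²) = √7727.4850 ≈ 87.9061 mm.
From the diagonal AOV: f = 87.9061 / (2·tan(36.95°)) = 87.9061 / 1.50437 ≈ 58.4337 mm.
Long-edge AOV = 2·arctan(70.41 / (2 × 58.4337)) = 2·arctan(0.60248) ≈ 62.1360°.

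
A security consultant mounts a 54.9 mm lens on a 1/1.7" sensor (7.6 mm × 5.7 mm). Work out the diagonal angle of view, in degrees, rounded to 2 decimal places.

Sensor diagonal = √(7.6² + 5.7²) = √90.2500 ≈ 9.5000 mm.
Angle of view α = 2·arctan(d/2f) with d = 9.5000 mm and f = 54.9 mm.
d/2f = 0.08652; arctan(0.08652) ≈ 4.9450°, so α ≈ 9.8899°.

9.89°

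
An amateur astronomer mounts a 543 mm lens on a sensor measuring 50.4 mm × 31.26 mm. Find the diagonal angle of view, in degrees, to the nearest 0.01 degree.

6.25°

Sensor diagonal = √(50.4² + 31.26²) = √3517.3476 ≈ 59.3072 mm.
Angle of view α = 2·arctan(d/2f) with d = 59.3072 mm and f = 543 mm.
d/2f = 0.05461; arctan(0.05461) ≈ 3.1259°, so α ≈ 6.2517°.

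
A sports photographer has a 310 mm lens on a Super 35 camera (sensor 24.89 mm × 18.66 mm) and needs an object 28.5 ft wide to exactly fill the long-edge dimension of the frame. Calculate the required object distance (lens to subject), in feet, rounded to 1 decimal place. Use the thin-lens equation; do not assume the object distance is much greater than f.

W: 28.5 ft × 304.8 mm/ft = 8686.80 mm.
Magnification m = w/W = dᵢ/dₒ; combined with 1/f = 1/dₒ + 1/dᵢ this gives dₒ = f·(1 + W/w).
dₒ = 310 mm × (1 + 8686.8/24.89) = 310 × 350.0076 ≈ 108502.363 mm = 108502.363/304.8 ft = 355.979 ft.

356.0 ft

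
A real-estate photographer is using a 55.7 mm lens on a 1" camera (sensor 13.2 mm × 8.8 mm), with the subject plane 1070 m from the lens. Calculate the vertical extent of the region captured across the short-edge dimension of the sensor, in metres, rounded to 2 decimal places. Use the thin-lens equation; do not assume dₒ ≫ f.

169.04 m

dₒ: 1070 m = 1.07e+06 mm.
Similar triangles through the lens centre give W/dₒ = h/dᵢ; with 1/f = 1/dₒ + 1/dᵢ this gives W = h·(dₒ − f)/f.
W = 8.8 mm × (1.07e+06 − 55.7) / 55.7 = 8.8 × 19209.0539 ≈ 169039.674 mm = 169.04 m.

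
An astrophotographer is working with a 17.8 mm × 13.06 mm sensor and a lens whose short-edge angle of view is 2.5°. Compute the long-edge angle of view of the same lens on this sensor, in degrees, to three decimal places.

From the short-edge AOV: f = 13.06 / (2·tan(1.25°)) = 13.06 / 0.04364 ≈ 299.2657 mm.
Long-edge AOV = 2·arctan(17.8 / (2 × 299.2657)) = 2·arctan(0.02974) ≈ 3.4069°.

3.407°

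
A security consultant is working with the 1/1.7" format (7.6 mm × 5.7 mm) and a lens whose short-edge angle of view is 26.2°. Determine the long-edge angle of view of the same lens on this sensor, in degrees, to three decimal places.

From the short-edge AOV: f = 5.7 / (2·tan(13.1°)) = 5.7 / 0.46541 ≈ 12.2471 mm.
Long-edge AOV = 2·arctan(7.6 / (2 × 12.2471)) = 2·arctan(0.31028) ≈ 34.4758°.

34.476°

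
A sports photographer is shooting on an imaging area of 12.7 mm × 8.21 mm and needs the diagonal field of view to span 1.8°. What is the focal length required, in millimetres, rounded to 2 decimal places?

481.33 mm

Sensor diagonal = √(12.7² + 8.21²) = √228.6941 ≈ 15.1226 mm.
From α = 2·arctan(d/2f) we get f = d / (2·tan(α/2)).
With d = 15.1226 mm and α/2 = 0.9°, tan(α/2) ≈ 0.01571, so f ≈ 15.1226 / 0.03142 ≈ 481.3288 mm.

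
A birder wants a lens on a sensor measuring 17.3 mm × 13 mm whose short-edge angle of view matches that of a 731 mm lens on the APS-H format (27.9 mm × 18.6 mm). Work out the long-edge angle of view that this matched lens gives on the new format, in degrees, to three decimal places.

Equal short-edge AOV ⇒ f₂ = f₁ · 13/18.6 = 731 × 0.69892 ≈ 510.9140 mm.
Long-edge AOV on the new format = 2·arctan(17.3 / (2 × 510.9140)) = 2·arctan(0.01693) ≈ 1.9399°.

1.940°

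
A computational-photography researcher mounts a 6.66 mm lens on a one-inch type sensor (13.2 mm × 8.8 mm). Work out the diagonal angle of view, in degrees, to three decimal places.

99.965°

Sensor diagonal = √(13.2² + 8.8²) = √251.6800 ≈ 15.8644 mm.
Angle of view α = 2·arctan(d/2f) with d = 15.8644 mm and f = 6.66 mm.
d/2f = 1.19102; arctan(1.19102) ≈ 49.9827°, so α ≈ 99.9654°.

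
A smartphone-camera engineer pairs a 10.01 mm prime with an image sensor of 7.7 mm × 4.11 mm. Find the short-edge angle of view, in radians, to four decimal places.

Angle of view α = 2·arctan(h/2f) with h = 4.11 mm and f = 10.01 mm.
h/2f = 0.20529; arctan(0.20529) ≈ 0.2025 rad, so α ≈ 0.4050 rad.

0.4050 rad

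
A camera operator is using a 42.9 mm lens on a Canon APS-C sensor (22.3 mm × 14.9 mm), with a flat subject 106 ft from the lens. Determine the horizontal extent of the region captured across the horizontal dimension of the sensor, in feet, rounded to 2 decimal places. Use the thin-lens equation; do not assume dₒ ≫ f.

55.03 ft

dₒ: 106 ft × 304.8 mm/ft = 32308.80 mm.
Similar triangles through the lens centre give W/dₒ = w/dᵢ; with 1/f = 1/dₒ + 1/dᵢ this gives W = w·(dₒ − f)/f.
W = 22.3 mm × (32308.8 − 42.9) / 42.9 = 22.3 × 752.1189 ≈ 16772.251 mm = 16772.251/304.8 ft = 55.0271 ft.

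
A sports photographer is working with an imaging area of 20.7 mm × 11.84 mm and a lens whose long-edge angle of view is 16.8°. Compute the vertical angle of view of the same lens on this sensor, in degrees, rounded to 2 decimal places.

9.66°

From the long-edge AOV: f = 20.7 / (2·tan(8.4°)) = 20.7 / 0.29533 ≈ 70.0901 mm.
Vertical AOV = 2·arctan(11.84 / (2 × 70.0901)) = 2·arctan(0.08446) ≈ 9.6558°.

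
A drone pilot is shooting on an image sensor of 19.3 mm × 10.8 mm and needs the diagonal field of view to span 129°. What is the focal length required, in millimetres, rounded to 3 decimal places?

Sensor diagonal = √(19.3² + 10.8²) = √489.1300 ≈ 22.1163 mm.
From α = 2·arctan(d/2f) we get f = d / (2·tan(α/2)).
With d = 22.1163 mm and α/2 = 64.5°, tan(α/2) ≈ 2.09654, so f ≈ 22.1163 / 4.19309 ≈ 5.2745 mm.

5.274 mm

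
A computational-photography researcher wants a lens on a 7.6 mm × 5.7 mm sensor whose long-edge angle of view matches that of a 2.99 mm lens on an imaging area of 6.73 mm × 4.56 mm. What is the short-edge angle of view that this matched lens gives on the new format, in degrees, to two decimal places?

80.33°

Equal long-edge AOV ⇒ f₂ = f₁ · 7.6/6.73 = 2.99 × 1.12927 ≈ 3.3765 mm.
Short-edge AOV on the new format = 2·arctan(5.7 / (2 × 3.3765)) = 2·arctan(0.84406) ≈ 80.3330°.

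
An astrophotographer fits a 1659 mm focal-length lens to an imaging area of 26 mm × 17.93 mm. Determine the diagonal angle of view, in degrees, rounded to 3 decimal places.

1.091°

Sensor diagonal = √(26² + 17.93²) = √997.4849 ≈ 31.5830 mm.
Angle of view α = 2·arctan(d/2f) with d = 31.5830 mm and f = 1659 mm.
d/2f = 0.00952; arctan(0.00952) ≈ 0.5454°, so α ≈ 1.0907°.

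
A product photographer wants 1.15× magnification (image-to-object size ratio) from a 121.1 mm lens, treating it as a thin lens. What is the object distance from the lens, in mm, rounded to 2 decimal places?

With m = dᵢ/dₒ and 1/f = 1/dₒ + 1/dᵢ, substituting dᵢ = m·dₒ gives 1/f = (1 + 1/m)/dₒ, hence dₒ = f·(1 + 1/m).
dₒ = 121.1 × (1 + 1/1.15) = 121.1 × 1.86957 ≈ 226.404 mm.

226.40 mm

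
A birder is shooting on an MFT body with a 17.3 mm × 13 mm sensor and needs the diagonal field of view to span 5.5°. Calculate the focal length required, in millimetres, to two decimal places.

225.26 mm

Sensor diagonal = √(17.3² + 13²) = √468.2900 ≈ 21.6400 mm.
From α = 2·arctan(d/2f) we get f = d / (2·tan(α/2)).
With d = 21.6400 mm and α/2 = 2.75°, tan(α/2) ≈ 0.04803, so f ≈ 21.6400 / 0.09607 ≈ 225.2598 mm.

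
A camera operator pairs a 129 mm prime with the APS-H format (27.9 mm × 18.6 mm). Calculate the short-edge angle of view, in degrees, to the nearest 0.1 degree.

8.2°

Angle of view α = 2·arctan(h/2f) with h = 18.6 mm and f = 129 mm.
h/2f = 0.07209; arctan(0.07209) ≈ 4.1235°, so α ≈ 8.2470°.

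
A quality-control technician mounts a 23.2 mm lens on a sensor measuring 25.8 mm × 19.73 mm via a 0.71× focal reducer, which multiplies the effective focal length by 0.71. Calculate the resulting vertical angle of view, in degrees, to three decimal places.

61.834°

Effective focal length f = 23.2 × 0.71 = 16.472 mm.
α = 2·arctan(19.73 / (2 × 16.472)) = 2·arctan(0.59890) ≈ 61.8344°.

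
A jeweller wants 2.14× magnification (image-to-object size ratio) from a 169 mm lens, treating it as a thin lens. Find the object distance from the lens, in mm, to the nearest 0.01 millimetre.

247.97 mm

With m = dᵢ/dₒ and 1/f = 1/dₒ + 1/dᵢ, substituting dᵢ = m·dₒ gives 1/f = (1 + 1/m)/dₒ, hence dₒ = f·(1 + 1/m).
dₒ = 169 × (1 + 1/2.14) = 169 × 1.46729 ≈ 247.972 mm.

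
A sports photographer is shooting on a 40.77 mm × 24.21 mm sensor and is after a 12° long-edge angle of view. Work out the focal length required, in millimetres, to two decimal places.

193.95 mm

From α = 2·arctan(w/2f) we get f = w / (2·tan(α/2)).
With w = 40.77 mm and α/2 = 6°, tan(α/2) ≈ 0.10510, so f ≈ 40.77 / 0.21021 ≈ 193.9503 mm.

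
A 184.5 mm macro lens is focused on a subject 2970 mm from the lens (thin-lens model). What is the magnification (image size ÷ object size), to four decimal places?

Thin lens: 1/f = 1/dₒ + 1/dᵢ → 1/dᵢ = 1/184.5 − 1/2970 = 0.0050834 mm⁻¹, so dᵢ ≈ 196.7205 mm.
Magnification m = dᵢ/dₒ = 196.7205/2970 ≈ 0.06624.

0.0662×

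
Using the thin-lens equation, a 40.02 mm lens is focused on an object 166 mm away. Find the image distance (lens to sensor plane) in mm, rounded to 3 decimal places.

52.733 mm

1/dᵢ = 1/f − 1/dₒ = 1/40.02 − 1/166 = 0.0189634 mm⁻¹.
dᵢ = 1/0.0189634 ≈ 52.7331 mm.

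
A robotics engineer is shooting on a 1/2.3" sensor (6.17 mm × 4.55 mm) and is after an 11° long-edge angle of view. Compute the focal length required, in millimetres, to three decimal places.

From α = 2·arctan(w/2f) we get f = w / (2·tan(α/2)).
With w = 6.17 mm and α/2 = 5.5°, tan(α/2) ≈ 0.09629, so f ≈ 6.17 / 0.19258 ≈ 32.0389 mm.

32.039 mm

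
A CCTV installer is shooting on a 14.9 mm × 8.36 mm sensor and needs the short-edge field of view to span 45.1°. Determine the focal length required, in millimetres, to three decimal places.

From α = 2·arctan(h/2f) we get f = h / (2·tan(α/2)).
With h = 8.36 mm and α/2 = 22.55°, tan(α/2) ≈ 0.41524, so f ≈ 8.36 / 0.83047 ≈ 10.0666 mm.

10.067 mm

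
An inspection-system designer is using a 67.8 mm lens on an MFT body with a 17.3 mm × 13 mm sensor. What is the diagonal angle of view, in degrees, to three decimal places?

Sensor diagonal = √(17.3² + 13²) = √468.2900 ≈ 21.6400 mm.
Angle of view α = 2·arctan(d/2f) with d = 21.6400 mm and f = 67.8 mm.
d/2f = 0.15959; arctan(0.15959) ≈ 9.0672°, so α ≈ 18.1344°.

18.134°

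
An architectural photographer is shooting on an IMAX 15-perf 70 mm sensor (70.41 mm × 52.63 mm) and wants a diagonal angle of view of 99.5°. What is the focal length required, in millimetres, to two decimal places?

Sensor diagonal = √(70.41² + 52.63²) = √7727.4850 ≈ 87.9061 mm.
From α = 2·arctan(d/2f) we get f = d / (2·tan(α/2)).
With d = 87.9061 mm and α/2 = 49.75°, tan(α/2) ≈ 1.18125, so f ≈ 87.9061 / 2.36250 ≈ 37.2090 mm.

37.21 mm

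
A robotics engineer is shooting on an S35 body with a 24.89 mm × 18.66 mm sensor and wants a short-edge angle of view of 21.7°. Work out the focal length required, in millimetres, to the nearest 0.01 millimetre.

48.68 mm

From α = 2·arctan(h/2f) we get f = h / (2·tan(α/2)).
With h = 18.66 mm and α/2 = 10.85°, tan(α/2) ≈ 0.19166, so f ≈ 18.66 / 0.38333 ≈ 48.6787 mm.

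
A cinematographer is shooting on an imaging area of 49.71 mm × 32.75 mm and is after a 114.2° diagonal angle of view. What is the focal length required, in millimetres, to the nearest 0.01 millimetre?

Sensor diagonal = √(49.71² + 32.75²) = √3543.6466 ≈ 59.5285 mm.
From α = 2·arctan(d/2f) we get f = d / (2·tan(α/2)).
With d = 59.5285 mm and α/2 = 57.1°, tan(α/2) ≈ 1.54576, so f ≈ 59.5285 / 3.09153 ≈ 19.2554 mm.

19.26 mm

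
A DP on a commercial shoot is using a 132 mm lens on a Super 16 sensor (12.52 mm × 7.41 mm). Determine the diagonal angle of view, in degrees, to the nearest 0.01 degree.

6.31°

Sensor diagonal = √(12.52² + 7.41²) = √211.6585 ≈ 14.5485 mm.
Angle of view α = 2·arctan(d/2f) with d = 14.5485 mm and f = 132 mm.
d/2f = 0.05511; arctan(0.05511) ≈ 3.1543°, so α ≈ 6.3085°.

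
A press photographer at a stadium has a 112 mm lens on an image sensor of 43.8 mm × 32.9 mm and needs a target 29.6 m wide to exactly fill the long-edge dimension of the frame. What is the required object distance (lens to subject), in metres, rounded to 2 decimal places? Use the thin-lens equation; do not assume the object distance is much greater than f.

75.80 m

W: 29.6 m = 29600 mm.
Magnification m = w/W = dᵢ/dₒ; combined with 1/f = 1/dₒ + 1/dᵢ this gives dₒ = f·(1 + W/w).
dₒ = 112 mm × (1 + 29600/43.8) = 112 × 676.7991 ≈ 75801.498 mm = 75.8015 m.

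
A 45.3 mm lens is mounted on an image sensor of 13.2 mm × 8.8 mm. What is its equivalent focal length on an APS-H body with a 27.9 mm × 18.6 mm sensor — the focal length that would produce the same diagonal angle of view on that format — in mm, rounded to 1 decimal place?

Sensor diagonal = √(13.2² + 8.8²) = √251.6800 ≈ 15.8644 mm.
Sensor diagonal = √(27.9² + 18.6²) = √1124.3700 ≈ 33.5316 mm.
Equal angle of view means equal diagonal/f ratio, so f₂ = f₁ · (diagonal₂/diagonal₁) = 45.3 × 33.5316/15.8644.
f₂ = 45.3 × 2.11364 ≈ 95.748 mm.

95.7 mm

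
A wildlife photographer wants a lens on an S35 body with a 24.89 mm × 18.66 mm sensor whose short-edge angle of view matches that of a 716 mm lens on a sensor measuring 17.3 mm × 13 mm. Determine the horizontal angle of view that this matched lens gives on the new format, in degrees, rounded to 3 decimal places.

Equal short-edge AOV ⇒ f₂ = f₁ · 18.66/13 = 716 × 1.43538 ≈ 1027.7354 mm.
Horizontal AOV on the new format = 2·arctan(24.89 / (2 × 1027.7354)) = 2·arctan(0.01211) ≈ 1.3875°.

1.388°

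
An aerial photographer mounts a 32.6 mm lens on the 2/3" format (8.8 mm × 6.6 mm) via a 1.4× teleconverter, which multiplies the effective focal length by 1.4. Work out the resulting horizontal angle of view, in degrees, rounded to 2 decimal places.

11.01°

Effective focal length f = 32.6 × 1.4 = 45.64 mm.
α = 2·arctan(8.8 / (2 × 45.64)) = 2·arctan(0.09641) ≈ 11.0134°.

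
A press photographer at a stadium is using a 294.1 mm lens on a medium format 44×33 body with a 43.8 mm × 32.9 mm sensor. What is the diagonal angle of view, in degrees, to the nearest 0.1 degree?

10.6°

Sensor diagonal = √(43.8² + 32.9²) = √3000.8500 ≈ 54.7800 mm.
Angle of view α = 2·arctan(d/2f) with d = 54.7800 mm and f = 294.1 mm.
d/2f = 0.09313; arctan(0.09313) ≈ 5.3207°, so α ≈ 10.6414°.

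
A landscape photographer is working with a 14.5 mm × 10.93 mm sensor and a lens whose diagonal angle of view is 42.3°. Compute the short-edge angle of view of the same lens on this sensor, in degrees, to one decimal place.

26.2°

Sensor diagonal = √(14.5² + 10.93²) = √329.7149 ≈ 18.1581 mm.
From the diagonal AOV: f = 18.1581 / (2·tan(21.15°)) = 18.1581 / 0.77374 ≈ 23.4679 mm.
Short-edge AOV = 2·arctan(10.93 / (2 × 23.4679)) = 2·arctan(0.23287) ≈ 26.2179°.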